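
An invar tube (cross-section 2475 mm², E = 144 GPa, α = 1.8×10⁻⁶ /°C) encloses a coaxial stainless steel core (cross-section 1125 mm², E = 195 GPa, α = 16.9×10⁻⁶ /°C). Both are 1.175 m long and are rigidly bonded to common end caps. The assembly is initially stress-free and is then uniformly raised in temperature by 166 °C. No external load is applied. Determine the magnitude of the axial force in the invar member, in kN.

P ≈ 340 kN (tensile in the invar)

Equilibrium of a rigid end plate with no external load gives equal and opposite internal forces ±P in the two members. Since α_{stainless steel} > α_{invar}, heating drives the stainless steel into compression and the invar into tension.
Compatibility of the two members (thermal + elastic change equal): (α₁ − α₂)ΔT = P·[1/(A₁E₁) + 1/(A₂E₂)].
|α₁ − α₂|·ΔT = 15.1×10⁻⁶ × 166 = 0.002507.
1/(A₁E₁) + 1/(A₂E₂) = 1/(2475×144×10³) + 1/(1125×195×10³) = 7.364×10⁻⁹ N⁻¹.
So P = 0.002507 / 7.364×10⁻⁹ = 340.4 kN.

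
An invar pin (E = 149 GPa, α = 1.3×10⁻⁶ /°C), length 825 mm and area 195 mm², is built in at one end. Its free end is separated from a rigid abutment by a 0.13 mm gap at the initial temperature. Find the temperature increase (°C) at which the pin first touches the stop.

ΔT ≈ 121 °C

Contact occurs when the free expansion equals the gap: αΔT L = 0.13 mm.
ΔT = 0.13 / (1.3×10⁻⁶ × 825) = 121.2 °C.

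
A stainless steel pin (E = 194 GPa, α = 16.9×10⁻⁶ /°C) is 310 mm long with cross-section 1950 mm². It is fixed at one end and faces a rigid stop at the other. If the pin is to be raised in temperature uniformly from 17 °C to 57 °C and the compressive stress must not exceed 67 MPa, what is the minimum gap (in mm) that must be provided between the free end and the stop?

g ≈ 0.102 mm

Free expansion if unrestrained: δ_free = αΔT L = 16.9×10⁻⁶ × 40 × 310 = 0.2096 mm.
A stress of 67 MPa corresponds to the wall pushing the pin back by σL/E = 67×310/(194×10³) = 0.1071 mm.
So the gap has to take up the difference, g_min = δ_free − σL/E = 0.2096 − 0.1071 = 0.1025 mm.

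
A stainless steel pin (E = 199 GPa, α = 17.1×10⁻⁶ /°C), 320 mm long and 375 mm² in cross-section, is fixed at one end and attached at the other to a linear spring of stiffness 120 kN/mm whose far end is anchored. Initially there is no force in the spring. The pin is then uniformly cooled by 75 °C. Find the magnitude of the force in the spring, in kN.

The unrestrained thermal change is αΔT L = 17.1×10⁻⁶ × 75 × 320 = 0.4104 mm.
Let P be the tensile force in the spring. The pin extends elastically by PL/(AE) and the spring stretches by P/k; together these equal δ_free.
P [ L/(AE) + 1/k ] = δ_free → P [ 320/(375×199×10³) + 1/(120×10³) ] = 0.4104.
P = 0.4104 / 1.262×10⁻⁵ = 32520 N.

P ≈ 32.5 kN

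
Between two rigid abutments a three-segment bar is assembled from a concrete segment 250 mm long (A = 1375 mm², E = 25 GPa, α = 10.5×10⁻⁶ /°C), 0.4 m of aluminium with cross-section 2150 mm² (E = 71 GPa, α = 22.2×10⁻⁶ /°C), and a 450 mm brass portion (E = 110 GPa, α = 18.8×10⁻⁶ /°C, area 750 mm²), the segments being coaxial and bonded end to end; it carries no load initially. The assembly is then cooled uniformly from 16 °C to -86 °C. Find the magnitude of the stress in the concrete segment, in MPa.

σ ≈ 96.5 MPa (tensile)

With the walls removed the bar would change length by δ_free = Σ αᵢΔT Lᵢ = 10.5×10⁻⁶×102×250 + 22.2×10⁻⁶×102×400 + 18.8×10⁻⁶×102×450 = 2.036 mm.
Since the ends are fixed, an axial force P builds up, equal in every segment, with P · Σ Lᵢ/(AᵢEᵢ) = δ_free.
Σ Lᵢ/(AᵢEᵢ) = 250/(1375×25×10³) + 400/(2150×71×10³) + 450/(750×110×10³) = 1.535×10⁻⁵ mm/N.
P = 2.036 / 1.535×10⁻⁵ = 132700 N = 132.7 kN, tensile.
σ_{concrete} = P / A = 132700 / 1375 = 96.5 MPa.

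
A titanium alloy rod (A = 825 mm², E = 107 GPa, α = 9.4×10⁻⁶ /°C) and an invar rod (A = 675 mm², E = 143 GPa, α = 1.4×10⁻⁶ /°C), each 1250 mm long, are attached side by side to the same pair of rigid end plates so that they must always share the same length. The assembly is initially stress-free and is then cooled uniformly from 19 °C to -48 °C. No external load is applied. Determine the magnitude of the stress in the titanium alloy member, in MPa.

The titanium alloy has the larger α, so on cooling it would change length more than the invar if both were free. The rigid plates force a common final length, so the titanium alloy is put into tension and the invar into compression, with equal and opposite forces P (no external load).
Setting the final lengths equal and cancelling L: (α₁ − α₂)ΔT = P/(A₁E₁) + P/(A₂E₂).
|α₁ − α₂|·ΔT = 8×10⁻⁶ × 67 = 0.000536.
1/(A₁E₁) + 1/(A₂E₂) = 1/(825×107×10³) + 1/(675×143×10³) = 2.169×10⁻⁸ N⁻¹.
P = 0.000536 / 2.169×10⁻⁸ = 24710 N = 24.71 kN.
σ_{titanium alloy} = P/A₁ = 24710/825 = 29.96 MPa, tensile.

σ ≈ 30 MPa (tensile)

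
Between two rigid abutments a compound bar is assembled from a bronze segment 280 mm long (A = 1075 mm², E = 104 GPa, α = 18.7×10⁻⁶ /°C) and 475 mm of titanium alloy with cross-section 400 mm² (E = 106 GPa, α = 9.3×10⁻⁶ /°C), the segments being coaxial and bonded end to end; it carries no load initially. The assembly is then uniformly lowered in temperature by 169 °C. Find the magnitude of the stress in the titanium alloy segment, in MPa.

With the walls removed the bar would change length by δ_free = Σ αᵢΔT Lᵢ = 18.7×10⁻⁶×169×280 + 9.3×10⁻⁶×169×475 = 1.631 mm.
The walls prevent any net length change, so an axial force P (same in every segment) develops. Compatibility: P · Σ Lᵢ/(AᵢEᵢ) = δ_free.
Σ Lᵢ/(AᵢEᵢ) = 280/(1075×104×10³) + 475/(400×106×10³) = 1.371×10⁻⁵ mm/N.
Hence P = δ_free / Σ(L/AE) = 1.631/1.371×10⁻⁵ = 119 kN (tensile).
σ_{titanium alloy} = P / A = 119000 / 400 = 297.5 MPa.

σ ≈ 298 MPa (tensile)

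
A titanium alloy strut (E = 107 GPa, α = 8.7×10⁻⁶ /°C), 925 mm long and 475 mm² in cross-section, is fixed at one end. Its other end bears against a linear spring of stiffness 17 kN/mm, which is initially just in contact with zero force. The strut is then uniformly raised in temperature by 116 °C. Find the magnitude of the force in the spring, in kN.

If the spring were absent the strut would lengthen by αΔT L = 8.7×10⁻⁶ × 116 × 925 = 0.9335 mm.
With a force P in the spring, the elastic change of the strut is PL/(AE) and that of the spring is P/k; compatibility requires their sum to equal δ_free.
P [ L/(AE) + 1/k ] = δ_free → P [ 925/(475×107×10³) + 1/(17×10³) ] = 0.9335.
P = 0.9335 / 7.702×10⁻⁵ = 12120 N.

P ≈ 12.1 kN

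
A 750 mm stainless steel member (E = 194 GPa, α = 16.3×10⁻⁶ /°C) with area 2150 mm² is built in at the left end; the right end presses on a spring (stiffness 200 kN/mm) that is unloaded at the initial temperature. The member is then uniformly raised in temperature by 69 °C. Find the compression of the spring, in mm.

Free thermal expansion: δ_free = αΔT L = 16.3×10⁻⁶ × 69 × 750 = 0.8435 mm.
With a force P in the spring, the elastic change of the member is PL/(AE) and that of the spring is P/k; compatibility requires their sum to equal δ_free.
So P = δ_free / [L/(AE) + 1/k] = 0.8435 / [ 750/(2150×194×10³) + 1/(200×10³) ].
P = 0.8435 / 6.798×10⁻⁶ = 124100 N.
Spring compression = P/k = 124100/(200×10³) = 0.6204 mm.

δ ≈ 0.62 mm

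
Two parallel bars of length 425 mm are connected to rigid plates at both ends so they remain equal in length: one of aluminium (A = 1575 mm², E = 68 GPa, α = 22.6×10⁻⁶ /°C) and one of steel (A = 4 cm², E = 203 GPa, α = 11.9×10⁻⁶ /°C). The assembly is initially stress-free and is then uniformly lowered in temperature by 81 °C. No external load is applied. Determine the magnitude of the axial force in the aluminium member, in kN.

The aluminium has the larger α, so on cooling it would change length more than the steel if both were free. The rigid plates force a common final length, so the aluminium is put into tension and the steel into compression, with equal and opposite forces P (no external load).
Compatibility of the two members (thermal + elastic change equal): (α₁ − α₂)ΔT = P·[1/(A₁E₁) + 1/(A₂E₂)].
|α₁ − α₂|·ΔT = 10.7×10⁻⁶ × 81 = 0.0008667.
1/(A₁E₁) + 1/(A₂E₂) = 1/(1575×68×10³) + 1/(400×203×10³) = 2.165×10⁻⁸ N⁻¹.
So P = 0.0008667 / 2.165×10⁻⁸ = 40.03 kN.

P ≈ 40 kN (tensile in the aluminium)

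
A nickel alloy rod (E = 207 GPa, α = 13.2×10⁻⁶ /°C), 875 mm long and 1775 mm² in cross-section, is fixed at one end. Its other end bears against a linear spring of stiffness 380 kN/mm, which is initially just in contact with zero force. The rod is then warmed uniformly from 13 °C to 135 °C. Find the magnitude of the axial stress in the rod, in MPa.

σ ≈ 158 MPa (compressive)

Free thermal expansion: δ_free = αΔT L = 13.2×10⁻⁶ × 122 × 875 = 1.409 mm.
Let P be the compressive force at the spring. The rod shortens elastically by PL/(AE) and the spring compresses by P/k; together these equal δ_free.
So P = δ_free / [L/(AE) + 1/k] = 1.409 / [ 875/(1775×207×10³) + 1/(380×10³) ].
P = 1.409 / 5.013×10⁻⁶ = 281100 N.
σ = P/A = 281100/1775 = 158.4 MPa.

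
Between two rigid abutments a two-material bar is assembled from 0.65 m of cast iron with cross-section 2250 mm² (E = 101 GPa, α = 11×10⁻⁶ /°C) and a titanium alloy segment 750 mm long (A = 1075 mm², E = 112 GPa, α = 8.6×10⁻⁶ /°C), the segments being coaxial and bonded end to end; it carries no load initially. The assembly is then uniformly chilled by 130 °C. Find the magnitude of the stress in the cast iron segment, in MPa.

Free thermal contraction of the whole bar: Σ αᵢΔT Lᵢ = 11×10⁻⁶×130×650 + 8.6×10⁻⁶×130×750 = 1.768 mm.
The walls prevent any net length change, so an axial force P (same in every segment) develops. Compatibility: P · Σ Lᵢ/(AᵢEᵢ) = δ_free.
The series flexibility is Σ Lᵢ/(AᵢEᵢ) = 650/(2250×101×10³) + 750/(1075×112×10³) = 9.09×10⁻⁶ mm/N.
So P = 1.768 / 9.09×10⁻⁶ = 194.5 kN, tensile.
σ_{cast iron} = P / A = 194500 / 2250 = 86.45 MPa.

σ ≈ 86.4 MPa (tensile)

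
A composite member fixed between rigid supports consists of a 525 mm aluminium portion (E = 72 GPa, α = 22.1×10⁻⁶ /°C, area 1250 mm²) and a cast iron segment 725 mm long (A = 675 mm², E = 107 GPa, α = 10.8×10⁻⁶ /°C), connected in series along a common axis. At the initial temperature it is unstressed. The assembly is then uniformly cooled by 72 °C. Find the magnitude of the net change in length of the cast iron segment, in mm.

With the walls removed the bar would change length by δ_free = Σ αᵢΔT Lᵢ = 22.1×10⁻⁶×72×525 + 10.8×10⁻⁶×72×725 = 1.399 mm.
The walls prevent any net length change, so an axial force P (same in every segment) develops. Compatibility: P · Σ Lᵢ/(AᵢEᵢ) = δ_free.
Σ Lᵢ/(AᵢEᵢ) = 525/(1250×72×10³) + 725/(675×107×10³) = 1.587×10⁻⁵ mm/N.
So P = 1.399 / 1.587×10⁻⁵ = 88.15 kN, tensile.
For the cast iron segment, free thermal change = 10.8×10⁻⁶×72×725 = 0.5638 mm and elastic change from P = 88150×725/(675×107×10³) = 0.8849 mm; these oppose, so the net change is 0.321 mm (segment lengthens).

|ΔL| ≈ 0.321 mm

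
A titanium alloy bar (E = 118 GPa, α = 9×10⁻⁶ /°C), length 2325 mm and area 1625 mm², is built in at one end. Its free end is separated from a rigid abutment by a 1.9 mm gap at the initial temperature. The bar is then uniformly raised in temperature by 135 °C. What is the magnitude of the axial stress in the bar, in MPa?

σ ≈ 46.9 MPa (compressive)

If the wall were absent the bar would grow by αΔT L = 9×10⁻⁶ × 135 × 2325 = 2.825 mm.
This exceeds the 1.9 mm gap, so the wall pushes back. The portion of expansion that must be recovered elastically is δ_free − gap = 2.825 − 1.9 = 0.9249 mm.
Compatibility: PL/(AE) = 0.9249 mm, so σ = P/A = E × (0.9249/2325) = 46.94 MPa.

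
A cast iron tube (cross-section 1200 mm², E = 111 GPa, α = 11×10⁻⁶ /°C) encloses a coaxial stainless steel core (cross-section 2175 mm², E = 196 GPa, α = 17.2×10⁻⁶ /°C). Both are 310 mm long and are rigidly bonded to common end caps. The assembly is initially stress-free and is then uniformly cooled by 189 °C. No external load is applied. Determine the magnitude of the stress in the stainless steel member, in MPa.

σ ≈ 54.7 MPa (tensile)

Both members must finish at the same length. With the larger α, the stainless steel tends to over-contract; the plates restrain it, putting the stainless steel in tension and the cast iron in compression. With no external load the two internal forces are equal and opposite, magnitude P.
Compatibility of the two members (thermal + elastic change equal): (α₁ − α₂)ΔT = P·[1/(A₁E₁) + 1/(A₂E₂)].
|α₁ − α₂|·ΔT = 6.2×10⁻⁶ × 189 = 0.001172.
1/(A₁E₁) + 1/(A₂E₂) = 1/(1200×111×10³) + 1/(2175×196×10³) = 9.853×10⁻⁹ N⁻¹.
P = 0.001172 / 9.853×10⁻⁹ = 118900 N = 118.9 kN.
σ_{stainless steel} = P/A₂ = 118900/2175 = 54.68 MPa, tensile.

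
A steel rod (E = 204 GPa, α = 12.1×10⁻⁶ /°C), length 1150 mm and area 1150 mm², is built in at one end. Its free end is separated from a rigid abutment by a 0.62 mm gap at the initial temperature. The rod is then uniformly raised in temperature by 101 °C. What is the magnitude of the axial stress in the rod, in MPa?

Free thermal elongation = αΔT L = 12.1×10⁻⁶ × 101 × 1150 = 1.405 mm.
After closing the 0.62 mm clearance, 1.405 − 0.62 = 0.7854 mm of expansion remains to be suppressed by the wall.
Compatibility: PL/(AE) = 0.7854 mm, so σ = P/A = E × (0.7854/1150) = 139.3 MPa.

σ ≈ 139 MPa (compressive)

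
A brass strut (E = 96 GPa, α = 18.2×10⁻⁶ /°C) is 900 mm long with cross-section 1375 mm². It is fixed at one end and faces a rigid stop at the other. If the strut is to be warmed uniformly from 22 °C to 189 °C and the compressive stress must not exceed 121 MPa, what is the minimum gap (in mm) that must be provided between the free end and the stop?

g ≈ 1.6 mm

With no wall the strut would lengthen by αΔT L = 18.2×10⁻⁶ × 167 × 900 = 2.735 mm.
A stress of 121 MPa corresponds to the wall pushing the strut back by σL/E = 121×900/(96×10³) = 1.134 mm.
So the gap has to take up the difference, g_min = δ_free − σL/E = 2.735 − 1.134 = 1.601 mm.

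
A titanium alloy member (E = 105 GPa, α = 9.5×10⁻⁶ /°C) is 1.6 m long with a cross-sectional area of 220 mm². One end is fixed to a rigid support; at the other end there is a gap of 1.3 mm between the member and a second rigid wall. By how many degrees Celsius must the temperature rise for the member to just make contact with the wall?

The gap closes when αΔT L = 1.3 mm, since the member is still unstressed at that instant.
So ΔT = g/(αL) = 1.3/(9.5×10⁻⁶ × 1600) = 85.53 °C.

ΔT ≈ 85.5 °C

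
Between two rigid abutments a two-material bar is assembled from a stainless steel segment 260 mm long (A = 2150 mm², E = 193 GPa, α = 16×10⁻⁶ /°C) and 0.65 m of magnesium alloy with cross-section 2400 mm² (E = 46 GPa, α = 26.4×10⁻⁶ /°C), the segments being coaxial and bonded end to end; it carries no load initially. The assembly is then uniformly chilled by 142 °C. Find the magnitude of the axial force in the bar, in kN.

P ≈ 465 kN (tensile)

Free thermal contraction of the whole bar: Σ αᵢΔT Lᵢ = 16×10⁻⁶×142×260 + 26.4×10⁻⁶×142×650 = 3.027 mm.
The walls prevent any net length change, so an axial force P (same in every segment) develops. Compatibility: P · Σ Lᵢ/(AᵢEᵢ) = δ_free.
The series flexibility is Σ Lᵢ/(AᵢEᵢ) = 260/(2150×193×10³) + 650/(2400×46×10³) = 6.514×10⁻⁶ mm/N.
So P = 3.027 / 6.514×10⁻⁶ = 464.7 kN, tensile.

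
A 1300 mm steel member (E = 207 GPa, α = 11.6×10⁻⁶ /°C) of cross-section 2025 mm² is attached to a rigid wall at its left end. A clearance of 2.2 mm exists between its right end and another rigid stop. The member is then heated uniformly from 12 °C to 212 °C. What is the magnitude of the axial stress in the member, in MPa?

σ ≈ 130 MPa (compressive)

Free thermal elongation = αΔT L = 11.6×10⁻⁶ × 200 × 1300 = 3.016 mm.
This exceeds the 2.2 mm gap, so the wall pushes back. The portion of expansion that must be recovered elastically is δ_free − gap = 3.016 − 2.2 = 0.816 mm.
That suppressed elongation corresponds to σ = E·Δ/L = 207×10³ × 0.816/1300 = 129.9 MPa.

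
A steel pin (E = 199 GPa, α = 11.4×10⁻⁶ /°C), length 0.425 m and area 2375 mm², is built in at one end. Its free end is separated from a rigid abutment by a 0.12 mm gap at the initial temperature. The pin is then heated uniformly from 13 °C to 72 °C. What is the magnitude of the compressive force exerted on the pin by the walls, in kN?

P ≈ 184 kN

Free thermal elongation = αΔT L = 11.4×10⁻⁶ × 59 × 425 = 0.2859 mm.
After closing the 0.12 mm clearance, 0.2859 − 0.12 = 0.1659 mm of expansion remains to be suppressed by the wall.
That suppressed elongation corresponds to σ = E·Δ/L = 199×10³ × 0.1659/425 = 77.66 MPa.
Force on the wall = σA = 77.66 × 2375 mm² = 184.4 kN.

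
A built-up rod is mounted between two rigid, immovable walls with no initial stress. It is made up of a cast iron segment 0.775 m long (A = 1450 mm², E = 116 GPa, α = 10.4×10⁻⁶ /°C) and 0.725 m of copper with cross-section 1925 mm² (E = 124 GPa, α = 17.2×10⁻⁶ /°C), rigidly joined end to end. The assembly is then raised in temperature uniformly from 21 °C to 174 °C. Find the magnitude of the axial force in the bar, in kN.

With the walls removed the bar would change length by δ_free = Σ αᵢΔT Lᵢ = 10.4×10⁻⁶×153×775 + 17.2×10⁻⁶×153×725 = 3.141 mm.
The rigid supports impose zero overall length change; the single axial force P common to all segments must satisfy P Σ Lᵢ/(AᵢEᵢ) = δ_free.
Σ Lᵢ/(AᵢEᵢ) = 775/(1450×116×10³) + 725/(1925×124×10³) = 7.645×10⁻⁶ mm/N.
So P = 3.141 / 7.645×10⁻⁶ = 410.9 kN, compressive.

P ≈ 411 kN (compressive)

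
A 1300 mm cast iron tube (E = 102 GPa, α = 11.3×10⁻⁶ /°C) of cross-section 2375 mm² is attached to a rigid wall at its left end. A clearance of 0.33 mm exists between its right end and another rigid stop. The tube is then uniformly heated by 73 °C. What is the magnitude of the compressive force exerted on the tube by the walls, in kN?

P ≈ 138 kN

If the wall were absent the tube would grow by αΔT L = 11.3×10⁻⁶ × 73 × 1300 = 1.072 mm.
This exceeds the 0.33 mm gap, so the wall pushes back. The portion of expansion that must be recovered elastically is δ_free − gap = 1.072 − 0.33 = 0.7424 mm.
That suppressed elongation corresponds to σ = E·Δ/L = 102×10³ × 0.7424/1300 = 58.25 MPa.
Force on the wall = σA = 58.25 × 2375 mm² = 138.3 kN.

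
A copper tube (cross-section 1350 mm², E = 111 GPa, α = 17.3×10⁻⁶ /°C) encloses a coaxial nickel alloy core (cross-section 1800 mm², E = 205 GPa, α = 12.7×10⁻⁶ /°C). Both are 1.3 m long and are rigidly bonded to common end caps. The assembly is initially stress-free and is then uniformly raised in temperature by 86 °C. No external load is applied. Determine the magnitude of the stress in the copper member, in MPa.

Equilibrium of a rigid end plate with no external load gives equal and opposite internal forces ±P in the two members. Since α_{copper} > α_{nickel alloy}, heating drives the copper into compression and the nickel alloy into tension.
Compatibility of the two members (thermal + elastic change equal): (α₁ − α₂)ΔT = P·[1/(A₁E₁) + 1/(A₂E₂)].
|α₁ − α₂|·ΔT = 4.6×10⁻⁶ × 86 = 0.0003956.
1/(A₁E₁) + 1/(A₂E₂) = 1/(1350×111×10³) + 1/(1800×205×10³) = 9.383×10⁻⁹ N⁻¹.
So P = 0.0003956 / 9.383×10⁻⁹ = 42.16 kN.
σ_{copper} = P/A₁ = 42160/1350 = 31.23 MPa, compressive.

σ ≈ 31.2 MPa (compressive)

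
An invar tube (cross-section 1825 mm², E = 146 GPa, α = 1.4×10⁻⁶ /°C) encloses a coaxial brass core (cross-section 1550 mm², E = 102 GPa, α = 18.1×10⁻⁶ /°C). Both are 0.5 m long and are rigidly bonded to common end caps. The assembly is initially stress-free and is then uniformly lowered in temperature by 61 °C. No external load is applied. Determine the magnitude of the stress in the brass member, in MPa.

Equilibrium of a rigid end plate with no external load gives equal and opposite internal forces ±P in the two members. Since α_{brass} > α_{invar}, cooling drives the brass into tension and the invar into compression.
Compatibility of the two members (thermal + elastic change equal): (α₁ − α₂)ΔT = P·[1/(A₁E₁) + 1/(A₂E₂)].
|α₁ − α₂|·ΔT = 16.7×10⁻⁶ × 61 = 0.001019.
1/(A₁E₁) + 1/(A₂E₂) = 1/(1825×146×10³) + 1/(1550×102×10³) = 1.008×10⁻⁸ N⁻¹.
So P = 0.001019 / 1.008×10⁻⁸ = 101.1 kN.
σ_{brass} = P/A₂ = 101100/1550 = 65.21 MPa, tensile.

σ ≈ 65.2 MPa (tensile)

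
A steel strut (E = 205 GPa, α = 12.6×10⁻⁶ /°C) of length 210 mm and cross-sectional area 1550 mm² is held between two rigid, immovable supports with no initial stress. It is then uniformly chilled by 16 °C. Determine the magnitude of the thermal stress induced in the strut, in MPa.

With length fixed, the mechanical strain must cancel the thermal strain αΔT = 12.6×10⁻⁶ × 16 = 201.6×10⁻⁶.
σ = EαΔT = 205×10³ × 12.6×10⁻⁶ × 16 = 41.33 MPa (tensile; the strut is trying to contract).

σ ≈ 41.3 MPa (tensile)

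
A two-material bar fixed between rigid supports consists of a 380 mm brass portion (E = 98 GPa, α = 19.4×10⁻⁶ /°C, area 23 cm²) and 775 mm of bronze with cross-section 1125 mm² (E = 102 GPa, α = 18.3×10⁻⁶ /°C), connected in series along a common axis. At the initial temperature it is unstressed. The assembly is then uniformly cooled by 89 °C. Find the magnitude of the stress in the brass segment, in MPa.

σ ≈ 98.8 MPa (tensile)

With the walls removed the bar would change length by δ_free = Σ αᵢΔT Lᵢ = 19.4×10⁻⁶×89×380 + 18.3×10⁻⁶×89×775 = 1.918 mm.
The rigid supports impose zero overall length change; the single axial force P common to all segments must satisfy P Σ Lᵢ/(AᵢEᵢ) = δ_free.
Σ Lᵢ/(AᵢEᵢ) = 380/(2300×98×10³) + 775/(1125×102×10³) = 8.44×10⁻⁶ mm/N.
Hence P = δ_free / Σ(L/AE) = 1.918/8.44×10⁻⁶ = 227.3 kN (tensile).
σ_{brass} = P / A = 227300 / 2300 = 98.83 MPa.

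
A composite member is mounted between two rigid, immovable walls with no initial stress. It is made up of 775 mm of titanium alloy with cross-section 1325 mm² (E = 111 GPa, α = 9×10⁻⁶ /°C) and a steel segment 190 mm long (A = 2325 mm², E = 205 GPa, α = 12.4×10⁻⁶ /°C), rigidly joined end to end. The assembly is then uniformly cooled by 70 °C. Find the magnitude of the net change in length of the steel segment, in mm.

With the walls removed the bar would change length by δ_free = Σ αᵢΔT Lᵢ = 9×10⁻⁶×70×775 + 12.4×10⁻⁶×70×190 = 0.6532 mm.
Since the ends are fixed, an axial force P builds up, equal in every segment, with P · Σ Lᵢ/(AᵢEᵢ) = δ_free.
Σ Lᵢ/(AᵢEᵢ) = 775/(1325×111×10³) + 190/(2325×205×10³) = 5.668×10⁻⁶ mm/N.
So P = 0.6532 / 5.668×10⁻⁶ = 115.2 kN, tensile.
For the steel segment, free thermal change = 12.4×10⁻⁶×70×190 = 0.1649 mm and elastic change from P = 115200×190/(2325×205×10³) = 0.04594 mm; these oppose, so the net change is 0.119 mm (segment shortens).

|ΔL| ≈ 0.119 mm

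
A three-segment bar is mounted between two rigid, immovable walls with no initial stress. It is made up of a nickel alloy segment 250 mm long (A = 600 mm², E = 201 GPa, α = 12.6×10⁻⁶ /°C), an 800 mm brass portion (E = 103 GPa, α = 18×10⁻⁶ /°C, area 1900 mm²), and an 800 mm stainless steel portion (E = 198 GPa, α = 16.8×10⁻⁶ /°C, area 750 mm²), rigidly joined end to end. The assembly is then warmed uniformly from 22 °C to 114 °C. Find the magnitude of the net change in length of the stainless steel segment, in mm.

|ΔL| ≈ 0.0936 mm

If the supports were absent, the total length change would be Σ αᵢΔT Lᵢ = 12.6×10⁻⁶×92×250 + 18×10⁻⁶×92×800 + 16.8×10⁻⁶×92×800 = 2.851 mm.
Since the ends are fixed, an axial force P builds up, equal in every segment, with P · Σ Lᵢ/(AᵢEᵢ) = δ_free.
Σ Lᵢ/(AᵢEᵢ) = 250/(600×201×10³) + 800/(1900×103×10³) + 800/(750×198×10³) = 1.155×10⁻⁵ mm/N.
So P = 2.851 / 1.155×10⁻⁵ = 246.9 kN, compressive.
For the stainless steel segment, free thermal change = 16.8×10⁻⁶×92×800 = 1.236 mm and elastic change from P = 246900×800/(750×198×10³) = 1.33 mm; these oppose, so the net change is 0.0936 mm (segment shortens).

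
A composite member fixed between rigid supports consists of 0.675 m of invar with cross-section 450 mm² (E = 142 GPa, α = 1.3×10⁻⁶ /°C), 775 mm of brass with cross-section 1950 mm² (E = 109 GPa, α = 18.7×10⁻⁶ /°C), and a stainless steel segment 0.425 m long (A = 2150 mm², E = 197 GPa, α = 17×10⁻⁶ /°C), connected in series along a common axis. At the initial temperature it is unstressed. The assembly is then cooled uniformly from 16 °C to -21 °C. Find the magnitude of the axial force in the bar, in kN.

Free thermal contraction of the whole bar: Σ αᵢΔT Lᵢ = 1.3×10⁻⁶×37×675 + 18.7×10⁻⁶×37×775 + 17×10⁻⁶×37×425 = 0.836 mm.
The walls prevent any net length change, so an axial force P (same in every segment) develops. Compatibility: P · Σ Lᵢ/(AᵢEᵢ) = δ_free.
The series flexibility is Σ Lᵢ/(AᵢEᵢ) = 675/(450×142×10³) + 775/(1950×109×10³) + 425/(2150×197×10³) = 1.521×10⁻⁵ mm/N.
Hence P = δ_free / Σ(L/AE) = 0.836/1.521×10⁻⁵ = 54.95 kN (tensile).

P ≈ 55 kN (tensile)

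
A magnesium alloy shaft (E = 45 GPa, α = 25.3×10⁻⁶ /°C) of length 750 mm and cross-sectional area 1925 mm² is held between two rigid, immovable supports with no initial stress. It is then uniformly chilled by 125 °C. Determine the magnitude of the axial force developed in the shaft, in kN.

The ends cannot move, so σ = EαΔT = 45×10³ × 25.3×10⁻⁶ × 125 = 142.3 MPa.
Axial force P = σA = 142.3 × 1925 = 274000 N = 274 kN, tensile.

P ≈ 274 kN (tensile)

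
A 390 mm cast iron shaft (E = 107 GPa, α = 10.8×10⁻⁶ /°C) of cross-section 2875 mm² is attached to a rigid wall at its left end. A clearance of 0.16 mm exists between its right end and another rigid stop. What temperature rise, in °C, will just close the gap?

ΔT ≈ 38 °C

Contact occurs when the free expansion equals the gap: αΔT L = 0.16 mm.
So ΔT = g/(αL) = 0.16/(10.8×10⁻⁶ × 390) = 37.99 °C.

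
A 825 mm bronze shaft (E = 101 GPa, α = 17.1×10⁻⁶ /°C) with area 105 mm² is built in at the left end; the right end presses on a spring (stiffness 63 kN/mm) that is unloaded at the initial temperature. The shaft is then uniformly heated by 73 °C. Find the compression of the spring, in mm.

δ ≈ 0.175 mm

If the spring were absent the shaft would lengthen by αΔT L = 17.1×10⁻⁶ × 73 × 825 = 1.03 mm.
Let P be the compressive force at the spring. The shaft shortens elastically by PL/(AE) and the spring compresses by P/k; together these equal δ_free.
So P = δ_free / [L/(AE) + 1/k] = 1.03 / [ 825/(105×101×10³) + 1/(63×10³) ].
P = 1.03 / 9.367×10⁻⁵ = 10990 N.
Spring compression = P/k = 10990/(63×10³) = 0.1745 mm.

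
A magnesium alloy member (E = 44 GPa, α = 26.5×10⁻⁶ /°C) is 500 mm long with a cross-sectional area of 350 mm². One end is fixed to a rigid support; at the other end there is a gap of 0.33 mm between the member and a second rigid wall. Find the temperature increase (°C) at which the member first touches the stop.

Contact occurs when the free expansion equals the gap: αΔT L = 0.33 mm.
ΔT = 0.33 / (26.5×10⁻⁶ × 500) = 24.91 °C.

ΔT ≈ 24.9 °C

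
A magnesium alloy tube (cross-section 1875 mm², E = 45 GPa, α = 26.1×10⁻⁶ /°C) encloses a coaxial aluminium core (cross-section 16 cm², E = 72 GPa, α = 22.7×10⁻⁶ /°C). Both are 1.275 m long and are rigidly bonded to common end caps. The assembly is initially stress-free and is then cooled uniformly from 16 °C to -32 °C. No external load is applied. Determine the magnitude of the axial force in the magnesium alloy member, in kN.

Equilibrium of a rigid end plate with no external load gives equal and opposite internal forces ±P in the two members. Since α_{magnesium alloy} > α_{aluminium}, cooling drives the magnesium alloy into tension and the aluminium into compression.
Setting the final lengths equal and cancelling L: (α₁ − α₂)ΔT = P/(A₁E₁) + P/(A₂E₂).
|α₁ − α₂|·ΔT = 3.4×10⁻⁶ × 48 = 0.0001632.
1/(A₁E₁) + 1/(A₂E₂) = 1/(1875×45×10³) + 1/(1600×72×10³) = 2.053×10⁻⁸ N⁻¹.
So P = 0.0001632 / 2.053×10⁻⁸ = 7.948 kN.

P ≈ 7.95 kN (tensile in the magnesium alloy)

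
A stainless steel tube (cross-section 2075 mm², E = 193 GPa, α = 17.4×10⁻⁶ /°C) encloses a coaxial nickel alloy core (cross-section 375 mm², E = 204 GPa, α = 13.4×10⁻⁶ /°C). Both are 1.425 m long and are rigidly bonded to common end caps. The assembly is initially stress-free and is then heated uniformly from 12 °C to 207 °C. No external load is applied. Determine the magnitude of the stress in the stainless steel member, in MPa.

σ ≈ 24.1 MPa (compressive)

The stainless steel has the larger α, so on heating it would change length more than the nickel alloy if both were free. The rigid plates force a common final length, so the stainless steel is put into compression and the nickel alloy into tension, with equal and opposite forces P (no external load).
Compatibility of the two members (thermal + elastic change equal): (α₁ − α₂)ΔT = P·[1/(A₁E₁) + 1/(A₂E₂)].
|α₁ − α₂|·ΔT = 4×10⁻⁶ × 195 = 0.00078.
1/(A₁E₁) + 1/(A₂E₂) = 1/(2075×193×10³) + 1/(375×204×10³) = 1.557×10⁻⁸ N⁻¹.
So P = 0.00078 / 1.557×10⁻⁸ = 50.1 kN.
σ_{stainless steel} = P/A₁ = 50100/2075 = 24.14 MPa, compressive.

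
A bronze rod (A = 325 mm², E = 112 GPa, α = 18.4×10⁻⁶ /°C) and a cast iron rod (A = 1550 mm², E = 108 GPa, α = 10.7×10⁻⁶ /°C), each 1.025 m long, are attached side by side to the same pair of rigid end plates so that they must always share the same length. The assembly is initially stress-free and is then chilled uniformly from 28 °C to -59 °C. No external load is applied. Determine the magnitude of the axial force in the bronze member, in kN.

Equilibrium of a rigid end plate with no external load gives equal and opposite internal forces ±P in the two members. Since α_{bronze} > α_{cast iron}, cooling drives the bronze into tension and the cast iron into compression.
Setting the final lengths equal and cancelling L: (α₁ − α₂)ΔT = P/(A₁E₁) + P/(A₂E₂).
|α₁ − α₂|·ΔT = 7.7×10⁻⁶ × 87 = 0.0006699.
1/(A₁E₁) + 1/(A₂E₂) = 1/(325×112×10³) + 1/(1550×108×10³) = 3.345×10⁻⁸ N⁻¹.
So P = 0.0006699 / 3.345×10⁻⁸ = 20.03 kN.

P ≈ 20 kN (tensile in the bronze)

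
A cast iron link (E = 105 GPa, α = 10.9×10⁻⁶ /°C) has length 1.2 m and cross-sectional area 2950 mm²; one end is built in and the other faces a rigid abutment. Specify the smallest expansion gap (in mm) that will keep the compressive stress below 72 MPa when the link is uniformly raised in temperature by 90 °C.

Free expansion if unrestrained: δ_free = αΔT L = 10.9×10⁻⁶ × 90 × 1200 = 1.177 mm.
At the allowable stress the elastic shortening the wall may impose is σL/E = 72 × 1200 / (105×10³) = 0.8229 mm.
So the gap has to take up the difference, g_min = δ_free − σL/E = 1.177 − 0.8229 = 0.3543 mm.

g ≈ 0.354 mm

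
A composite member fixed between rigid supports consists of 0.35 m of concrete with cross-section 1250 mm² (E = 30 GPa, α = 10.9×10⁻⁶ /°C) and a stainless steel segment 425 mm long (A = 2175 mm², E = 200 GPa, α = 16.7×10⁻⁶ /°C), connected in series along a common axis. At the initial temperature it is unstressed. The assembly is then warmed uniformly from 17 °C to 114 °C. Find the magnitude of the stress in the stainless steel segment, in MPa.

σ ≈ 47.2 MPa (compressive)

With the walls removed the bar would change length by δ_free = Σ αᵢΔT Lᵢ = 10.9×10⁻⁶×97×350 + 16.7×10⁻⁶×97×425 = 1.059 mm.
The rigid supports impose zero overall length change; the single axial force P common to all segments must satisfy P Σ Lᵢ/(AᵢEᵢ) = δ_free.
Σ Lᵢ/(AᵢEᵢ) = 350/(1250×30×10³) + 425/(2175×200×10³) = 1.031×10⁻⁵ mm/N.
P = 1.059 / 1.031×10⁻⁵ = 102700 N = 102.7 kN, compressive.
σ_{stainless steel} = P / A = 102700 / 2175 = 47.2 MPa.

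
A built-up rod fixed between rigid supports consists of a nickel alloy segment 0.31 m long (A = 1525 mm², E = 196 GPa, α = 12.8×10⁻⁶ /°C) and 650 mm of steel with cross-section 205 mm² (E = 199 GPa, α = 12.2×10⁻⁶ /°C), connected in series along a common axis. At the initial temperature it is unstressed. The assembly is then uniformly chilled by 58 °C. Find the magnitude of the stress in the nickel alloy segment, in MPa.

σ ≈ 26.7 MPa (tensile)

Free thermal contraction of the whole bar: Σ αᵢΔT Lᵢ = 12.8×10⁻⁶×58×310 + 12.2×10⁻⁶×58×650 = 0.6901 mm.
The rigid supports impose zero overall length change; the single axial force P common to all segments must satisfy P Σ Lᵢ/(AᵢEᵢ) = δ_free.
Σ Lᵢ/(AᵢEᵢ) = 310/(1525×196×10³) + 650/(205×199×10³) = 1.697×10⁻⁵ mm/N.
Hence P = δ_free / Σ(L/AE) = 0.6901/1.697×10⁻⁵ = 40.66 kN (tensile).
σ_{nickel alloy} = P / A = 40660 / 1525 = 26.66 MPa.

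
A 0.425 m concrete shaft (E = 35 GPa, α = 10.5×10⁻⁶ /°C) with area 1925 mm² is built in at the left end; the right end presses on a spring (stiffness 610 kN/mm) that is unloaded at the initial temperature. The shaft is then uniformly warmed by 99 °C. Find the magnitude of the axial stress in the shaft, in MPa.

σ ≈ 28.9 MPa (compressive)

The unrestrained thermal change is αΔT L = 10.5×10⁻⁶ × 99 × 425 = 0.4418 mm.
Let P be the compressive force at the spring. The shaft shortens elastically by PL/(AE) and the spring compresses by P/k; together these equal δ_free.
P [ L/(AE) + 1/k ] = δ_free → P [ 425/(1925×35×10³) + 1/(610×10³) ] = 0.4418.
P = 0.4418 / 7.947×10⁻⁶ = 55590 N.
σ = P/A = 55590/1925 = 28.88 MPa.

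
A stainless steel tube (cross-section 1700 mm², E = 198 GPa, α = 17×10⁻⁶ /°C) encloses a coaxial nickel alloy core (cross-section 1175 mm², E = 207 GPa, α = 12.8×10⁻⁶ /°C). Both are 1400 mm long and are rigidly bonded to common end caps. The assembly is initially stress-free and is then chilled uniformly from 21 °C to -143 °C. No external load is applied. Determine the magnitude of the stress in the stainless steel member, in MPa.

Both members must finish at the same length. With the larger α, the stainless steel tends to over-contract; the plates restrain it, putting the stainless steel in tension and the nickel alloy in compression. With no external load the two internal forces are equal and opposite, magnitude P.
Equating the net (thermal + elastic) strains gives |α₁ − α₂|·ΔT = P·[1/(A₁E₁) + 1/(A₂E₂)].
|α₁ − α₂|·ΔT = 4.2×10⁻⁶ × 164 = 0.0006888.
1/(A₁E₁) + 1/(A₂E₂) = 1/(1700×198×10³) + 1/(1175×207×10³) = 7.082×10⁻⁹ N⁻¹.
So P = 0.0006888 / 7.082×10⁻⁹ = 97.26 kN.
σ_{stainless steel} = P/A₁ = 97260/1700 = 57.21 MPa, tensile.

σ ≈ 57.2 MPa (tensile)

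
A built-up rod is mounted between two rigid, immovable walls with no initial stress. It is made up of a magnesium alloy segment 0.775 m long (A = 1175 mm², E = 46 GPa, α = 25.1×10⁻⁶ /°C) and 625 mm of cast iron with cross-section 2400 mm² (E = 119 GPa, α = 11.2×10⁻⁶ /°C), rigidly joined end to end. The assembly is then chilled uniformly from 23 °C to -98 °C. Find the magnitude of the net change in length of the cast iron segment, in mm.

If the supports were absent, the total length change would be Σ αᵢΔT Lᵢ = 25.1×10⁻⁶×121×775 + 11.2×10⁻⁶×121×625 = 3.201 mm.
The rigid supports impose zero overall length change; the single axial force P common to all segments must satisfy P Σ Lᵢ/(AᵢEᵢ) = δ_free.
The series flexibility is Σ Lᵢ/(AᵢEᵢ) = 775/(1175×46×10³) + 625/(2400×119×10³) = 1.653×10⁻⁵ mm/N.
So P = 3.201 / 1.653×10⁻⁵ = 193.7 kN, tensile.
For the cast iron segment, free thermal change = 11.2×10⁻⁶×121×625 = 0.847 mm and elastic change from P = 193700×625/(2400×119×10³) = 0.4238 mm; these oppose, so the net change is 0.423 mm (segment shortens).

|ΔL| ≈ 0.423 mm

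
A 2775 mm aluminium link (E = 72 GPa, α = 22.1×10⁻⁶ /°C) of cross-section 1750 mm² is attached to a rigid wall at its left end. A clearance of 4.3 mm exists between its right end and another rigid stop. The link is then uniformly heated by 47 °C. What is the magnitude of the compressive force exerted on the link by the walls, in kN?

P ≈ 0 kN

Free thermal elongation = αΔT L = 22.1×10⁻⁶ × 47 × 2775 = 2.882 mm.
This is smaller than the 4.3 mm clearance, so the link expands freely without reaching the stop — the stress is zero.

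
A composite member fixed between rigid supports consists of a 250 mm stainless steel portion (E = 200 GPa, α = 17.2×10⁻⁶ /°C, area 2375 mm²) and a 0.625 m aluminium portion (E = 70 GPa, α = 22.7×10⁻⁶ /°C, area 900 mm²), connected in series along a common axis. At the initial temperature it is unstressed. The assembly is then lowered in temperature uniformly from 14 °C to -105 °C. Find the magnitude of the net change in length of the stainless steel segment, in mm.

Free thermal contraction of the whole bar: Σ αᵢΔT Lᵢ = 17.2×10⁻⁶×119×250 + 22.7×10⁻⁶×119×625 = 2.2 mm.
The walls prevent any net length change, so an axial force P (same in every segment) develops. Compatibility: P · Σ Lᵢ/(AᵢEᵢ) = δ_free.
The series flexibility is Σ Lᵢ/(AᵢEᵢ) = 250/(2375×200×10³) + 625/(900×70×10³) = 1.045×10⁻⁵ mm/N.
Hence P = δ_free / Σ(L/AE) = 2.2/1.045×10⁻⁵ = 210.6 kN (tensile).
For the stainless steel segment, free thermal change = 17.2×10⁻⁶×119×250 = 0.5117 mm and elastic change from P = 210600×250/(2375×200×10³) = 0.1108 mm; these oppose, so the net change is 0.401 mm (segment shortens).

|ΔL| ≈ 0.401 mm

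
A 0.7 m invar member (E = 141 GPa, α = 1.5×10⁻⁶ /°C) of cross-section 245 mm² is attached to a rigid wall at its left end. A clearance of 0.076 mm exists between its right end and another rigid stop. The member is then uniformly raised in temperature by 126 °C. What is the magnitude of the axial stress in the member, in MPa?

σ ≈ 11.3 MPa (compressive)

Free thermal elongation = αΔT L = 1.5×10⁻⁶ × 126 × 700 = 0.1323 mm.
This exceeds the 0.076 mm gap, so the wall pushes back. The portion of expansion that must be recovered elastically is δ_free − gap = 0.1323 − 0.076 = 0.0563 mm.
So σ = E(δ_free − g)/L = 141×10³ × 0.0563/700 = 11.34 MPa.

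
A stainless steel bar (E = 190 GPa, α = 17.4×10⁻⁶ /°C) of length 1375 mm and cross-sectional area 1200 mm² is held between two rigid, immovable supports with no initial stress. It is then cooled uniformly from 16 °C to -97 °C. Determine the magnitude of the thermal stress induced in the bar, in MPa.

σ ≈ 374 MPa (tensile)

The supports are rigid, so the total axial strain is zero. The restrained thermal strain is ε = αΔT = 17.4×10⁻⁶ × 113 = 1966.2×10⁻⁶.
The stress required to suppress this strain is σ = Eε = 190×10³ × 1966.2×10⁻⁶ = 373.6 MPa, tensile since the bar is trying to contract.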